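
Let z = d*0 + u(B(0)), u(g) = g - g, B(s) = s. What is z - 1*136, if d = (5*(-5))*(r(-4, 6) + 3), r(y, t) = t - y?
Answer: -136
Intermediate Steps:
u(g) = 0
d = -325 (d = (5*(-5))*((6 - 1*(-4)) + 3) = -25*((6 + 4) + 3) = -25*(10 + 3) = -25*13 = -325)
z = 0 (z = -325*0 + 0 = 0 + 0 = 0)
z - 1*136 = 0 - 1*136 = 0 - 136 = -136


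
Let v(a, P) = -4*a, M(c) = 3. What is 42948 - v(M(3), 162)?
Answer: 42960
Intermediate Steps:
42948 - v(M(3), 162) = 42948 - (-4)*3 = 42948 - 1*(-12) = 42948 + 12 = 42960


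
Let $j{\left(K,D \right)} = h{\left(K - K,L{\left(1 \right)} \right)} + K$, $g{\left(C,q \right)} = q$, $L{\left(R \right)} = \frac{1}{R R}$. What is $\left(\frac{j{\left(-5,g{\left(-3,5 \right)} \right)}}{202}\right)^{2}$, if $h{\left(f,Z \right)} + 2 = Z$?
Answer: $\frac{9}{10201} \approx 0.00088227$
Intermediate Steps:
$L{\left(R \right)} = \frac{1}{R^{2}}$
$h{\left(f,Z \right)} = -2 + Z$
$j{\left(K,D \right)} = -1 + K$ ($j{\left(K,D \right)} = \left(-2 + 1^{-2}\right) + K = \left(-2 + 1\right) + K = -1 + K$)
$\left(\frac{j{\left(-5,g{\left(-3,5 \right)} \right)}}{202}\right)^{2} = \left(\frac{-1 - 5}{202}\right)^{2} = \left(\left(-6\right) \frac{1}{202}\right)^{2} = \left(- \frac{3}{101}\right)^{2} = \frac{9}{10201}$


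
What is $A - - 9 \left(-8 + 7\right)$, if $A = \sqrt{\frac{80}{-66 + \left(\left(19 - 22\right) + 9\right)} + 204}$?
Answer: $-9 + \frac{4 \sqrt{114}}{3} \approx 5.2361$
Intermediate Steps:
$A = \frac{4 \sqrt{114}}{3}$ ($A = \sqrt{\frac{80}{-66 + \left(-3 + 9\right)} + 204} = \sqrt{\frac{80}{-66 + 6} + 204} = \sqrt{\frac{80}{-60} + 204} = \sqrt{80 \left(- \frac{1}{60}\right) + 204} = \sqrt{- \frac{4}{3} + 204} = \sqrt{\frac{608}{3}} = \frac{4 \sqrt{114}}{3} \approx 14.236$)
$A - - 9 \left(-8 + 7\right) = \frac{4 \sqrt{114}}{3} - - 9 \left(-8 + 7\right) = \frac{4 \sqrt{114}}{3} - \left(-9\right) \left(-1\right) = \frac{4 \sqrt{114}}{3} - 9 = -9 + \frac{4 \sqrt{114}}{3}$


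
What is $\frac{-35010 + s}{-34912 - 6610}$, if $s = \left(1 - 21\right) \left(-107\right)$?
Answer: $\frac{16435}{20761} \approx 0.79163$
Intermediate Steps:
$s = 2140$ ($s = \left(-20\right) \left(-107\right) = 2140$)
$\frac{-35010 + s}{-34912 - 6610} = \frac{-35010 + 2140}{-34912 - 6610} = - \frac{32870}{-41522} = \left(-32870\right) \left(- \frac{1}{41522}\right) = \frac{16435}{20761}$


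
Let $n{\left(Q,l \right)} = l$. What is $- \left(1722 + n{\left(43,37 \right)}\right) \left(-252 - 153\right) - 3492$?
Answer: $708903$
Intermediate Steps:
$- \left(1722 + n{\left(43,37 \right)}\right) \left(-252 - 153\right) - 3492 = - \left(1722 + 37\right) \left(-252 - 153\right) - 3492 = - 1759 \left(-405\right) - 3492 = \left(-1\right) \left(-712395\right) - 3492 = 712395 - 3492 = 708903$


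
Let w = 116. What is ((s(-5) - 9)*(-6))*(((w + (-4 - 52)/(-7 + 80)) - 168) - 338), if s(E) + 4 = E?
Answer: -3080808/73 ≈ -42203.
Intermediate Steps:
s(E) = -4 + E
((s(-5) - 9)*(-6))*(((w + (-4 - 52)/(-7 + 80)) - 168) - 338) = (((-4 - 5) - 9)*(-6))*(((116 + (-4 - 52)/(-7 + 80)) - 168) - 338) = ((-9 - 9)*(-6))*(((116 - 56/73) - 168) - 338) = (-18*(-6))*(((116 - 56*1/73) - 168) - 338) = 108*(((116 - 56/73) - 168) - 338) = 108*((8412/73 - 168) - 338) = 108*(-3852/73 - 338) = 108*(-28526/73) = -3080808/73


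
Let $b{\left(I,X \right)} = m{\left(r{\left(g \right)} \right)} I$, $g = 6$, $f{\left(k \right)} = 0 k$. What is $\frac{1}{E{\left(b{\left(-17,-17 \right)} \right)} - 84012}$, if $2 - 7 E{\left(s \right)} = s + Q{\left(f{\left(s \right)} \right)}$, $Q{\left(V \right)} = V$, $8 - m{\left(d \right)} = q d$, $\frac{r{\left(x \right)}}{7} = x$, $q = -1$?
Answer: $- \frac{7}{587232} \approx -1.192 \cdot 10^{-5}$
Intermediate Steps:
$f{\left(k \right)} = 0$
$r{\left(x \right)} = 7 x$
$m{\left(d \right)} = 8 + d$ ($m{\left(d \right)} = 8 - - d = 8 + d$)
$b{\left(I,X \right)} = 50 I$ ($b{\left(I,X \right)} = \left(8 + 7 \cdot 6\right) I = \left(8 + 42\right) I = 50 I$)
$E{\left(s \right)} = \frac{2}{7} - \frac{s}{7}$ ($E{\left(s \right)} = \frac{2}{7} - \frac{s + 0}{7} = \frac{2}{7} - \frac{s}{7}$)
$\frac{1}{E{\left(b{\left(-17,-17 \right)} \right)} - 84012} = \frac{1}{\left(\frac{2}{7} - \frac{50 \left(-17\right)}{7}\right) - 84012} = \frac{1}{\left(\frac{2}{7} - - \frac{850}{7}\right) - 84012} = \frac{1}{\left(\frac{2}{7} + \frac{850}{7}\right) - 84012} = \frac{1}{\frac{852}{7} - 84012} = \frac{1}{- \frac{587232}{7}} = - \frac{7}{587232}$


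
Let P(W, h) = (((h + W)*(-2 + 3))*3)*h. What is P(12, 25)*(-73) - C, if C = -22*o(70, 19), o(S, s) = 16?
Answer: -202223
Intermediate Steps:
P(W, h) = h*(3*W + 3*h) (P(W, h) = (((W + h)*1)*3)*h = ((W + h)*3)*h = (3*W + 3*h)*h = h*(3*W + 3*h))
C = -352 (C = -22*16 = -352)
P(12, 25)*(-73) - C = (3*25*(12 + 25))*(-73) - 1*(-352) = (3*25*37)*(-73) + 352 = 2775*(-73) + 352 = -202575 + 352 = -202223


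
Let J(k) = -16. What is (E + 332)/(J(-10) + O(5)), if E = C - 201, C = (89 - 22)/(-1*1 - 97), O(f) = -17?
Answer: -387/98 ≈ -3.9490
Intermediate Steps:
C = -67/98 (C = 67/(-1 - 97) = 67/(-98) = 67*(-1/98) = -67/98 ≈ -0.68367)
E = -19765/98 (E = -67/98 - 201 = -19765/98 ≈ -201.68)
(E + 332)/(J(-10) + O(5)) = (-19765/98 + 332)/(-16 - 17) = (12771/98)/(-33) = (12771/98)*(-1/33) = -387/98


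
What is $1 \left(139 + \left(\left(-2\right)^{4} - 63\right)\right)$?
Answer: $92$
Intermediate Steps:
$1 \left(139 + \left(\left(-2\right)^{4} - 63\right)\right) = 1 \left(139 + \left(16 - 63\right)\right) = 1 \left(139 - 47\right) = 1 \cdot 92 = 92$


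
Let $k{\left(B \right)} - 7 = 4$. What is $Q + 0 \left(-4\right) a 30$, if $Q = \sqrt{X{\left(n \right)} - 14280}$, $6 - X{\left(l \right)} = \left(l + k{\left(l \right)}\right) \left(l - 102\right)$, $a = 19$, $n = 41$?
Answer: $i \sqrt{11102} \approx 105.37 i$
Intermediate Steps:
$k{\left(B \right)} = 11$ ($k{\left(B \right)} = 7 + 4 = 11$)
$X{\left(l \right)} = 6 - \left(-102 + l\right) \left(11 + l\right)$ ($X{\left(l \right)} = 6 - \left(l + 11\right) \left(l - 102\right) = 6 - \left(11 + l\right) \left(-102 + l\right) = 6 - \left(-102 + l\right) \left(11 + l\right)$)
$Q = i \sqrt{11102}$ ($Q = \sqrt{\left(1128 - 41^{2} + 91 \cdot 41\right) - 14280} = \sqrt{\left(1128 - 1681 + 3731\right) - 14280} = \sqrt{3178 - 14280} = \sqrt{-11102} = i \sqrt{11102} \approx 105.37 i$)
$Q + 0 \left(-4\right) a 30 = i \sqrt{11102} + 0 \left(-4\right) 19 \cdot 30 = i \sqrt{11102} + 0 \cdot 19 \cdot 30 = i \sqrt{11102} + 0 \cdot 30 = i \sqrt{11102} + 0 = i \sqrt{11102}$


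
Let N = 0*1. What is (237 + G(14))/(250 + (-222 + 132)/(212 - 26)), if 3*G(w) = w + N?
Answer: 4495/4641 ≈ 0.96854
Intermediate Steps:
N = 0
G(w) = w/3 (G(w) = (w + 0)/3 = w/3)
(237 + G(14))/(250 + (-222 + 132)/(212 - 26)) = (237 + (1/3)*14)/(250 + (-222 + 132)/(212 - 26)) = (237 + 14/3)/(250 - 90/186) = 725/(3*(250 - 90*1/186)) = 725/(3*(250 - 15/31)) = 725/(3*(7735/31)) = (725/3)*(31/7735) = 4495/4641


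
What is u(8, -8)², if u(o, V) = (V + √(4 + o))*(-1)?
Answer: 76 - 32*√3 ≈ 20.574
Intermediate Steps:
u(o, V) = -V - √(4 + o)
u(8, -8)² = (-1*(-8) - √(4 + 8))² = (8 - √12)² = (8 - 2*√3)²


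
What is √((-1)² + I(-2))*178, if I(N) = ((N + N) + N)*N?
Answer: 178*√13 ≈ 641.79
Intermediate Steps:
I(N) = 3*N² (I(N) = (2*N + N)*N = (3*N)*N = 3*N²)
√((-1)² + I(-2))*178 = √((-1)² + 3*(-2)²)*178 = √(1 + 3*4)*178 = √(1 + 12)*178 = √13*178 = 178*√13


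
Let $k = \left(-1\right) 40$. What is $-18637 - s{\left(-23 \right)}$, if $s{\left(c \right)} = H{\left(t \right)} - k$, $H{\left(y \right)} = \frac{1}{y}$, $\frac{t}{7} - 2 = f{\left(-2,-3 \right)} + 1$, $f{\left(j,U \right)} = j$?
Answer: $- \frac{130740}{7} \approx -18677.0$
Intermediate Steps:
$t = 7$ ($t = 14 + 7 \left(-2 + 1\right) = 14 + 7 \left(-1\right) = 14 - 7 = 7$)
$k = -40$
$s{\left(c \right)} = \frac{281}{7}$ ($s{\left(c \right)} = \frac{1}{7} - -40 = \frac{1}{7} + 40 = \frac{281}{7}$)
$-18637 - s{\left(-23 \right)} = -18637 - \frac{281}{7} = - \frac{130740}{7}$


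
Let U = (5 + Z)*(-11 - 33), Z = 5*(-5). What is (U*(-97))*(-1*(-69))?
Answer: -5889840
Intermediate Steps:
Z = -25
U = 880 (U = (5 - 25)*(-11 - 33) = -20*(-44) = 880)
(U*(-97))*(-1*(-69)) = (880*(-97))*(-1*(-69)) = -85360*69 = -5889840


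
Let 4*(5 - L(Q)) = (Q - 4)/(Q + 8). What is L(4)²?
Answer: 25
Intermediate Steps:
L(Q) = 5 - (-4 + Q)/(4*(8 + Q)) (L(Q) = 5 - (Q - 4)/(4*(Q + 8)) = 5 - (-4 + Q)/(4*(8 + Q)))
L(4)² = ((164 + 19*4)/(4*(8 + 4)))² = ((¼)*(164 + 76)/12)² = ((¼)*(1/12)*240)² = 5² = 25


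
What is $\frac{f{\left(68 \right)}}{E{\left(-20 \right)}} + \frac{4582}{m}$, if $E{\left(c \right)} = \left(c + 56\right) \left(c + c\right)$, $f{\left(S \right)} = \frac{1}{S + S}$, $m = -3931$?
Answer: $- \frac{897342811}{769847040} \approx -1.1656$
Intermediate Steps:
$f{\left(S \right)} = \frac{1}{2 S}$
$E{\left(c \right)} = 2 c \left(56 + c\right)$ ($E{\left(c \right)} = \left(56 + c\right) 2 c = 2 c \left(56 + c\right)$)
$\frac{f{\left(68 \right)}}{E{\left(-20 \right)}} + \frac{4582}{m} = \frac{\frac{1}{2} \cdot \frac{1}{68}}{2 \left(-20\right) \left(56 - 20\right)} + \frac{4582}{-3931} = \frac{\frac{1}{2} \cdot \frac{1}{68}}{2 \left(-20\right) 36} + 4582 \left(- \frac{1}{3931}\right) = \frac{1}{136 \left(-1440\right)} - \frac{4582}{3931} = \frac{1}{136} \left(- \frac{1}{1440}\right) - \frac{4582}{3931} = - \frac{1}{195840} - \frac{4582}{3931} = - \frac{897342811}{769847040}$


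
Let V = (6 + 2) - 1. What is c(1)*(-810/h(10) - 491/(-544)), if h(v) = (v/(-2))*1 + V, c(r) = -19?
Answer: 4176751/544 ≈ 7677.9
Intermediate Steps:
V = 7 (V = 8 - 1 = 7)
h(v) = 7 - v/2 (h(v) = (v/(-2))*1 + 7 = (v*(-1/2))*1 + 7 = -v/2*1 + 7 = -v/2 + 7 = 7 - v/2)
c(1)*(-810/h(10) - 491/(-544)) = -19*(-810/(7 - 1/2*10) - 491/(-544)) = -19*(-810/(7 - 5) - 491*(-1/544)) = -19*(-810/2 + 491/544) = -19*(-810*1/2 + 491/544) = -19*(-405 + 491/544) = -19*(-219829/544) = 4176751/544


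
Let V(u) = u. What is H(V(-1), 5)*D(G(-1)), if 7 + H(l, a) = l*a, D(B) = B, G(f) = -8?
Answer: 96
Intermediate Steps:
H(l, a) = -7 + a*l (H(l, a) = -7 + l*a = -7 + a*l)
H(V(-1), 5)*D(G(-1)) = (-7 + 5*(-1))*(-8) = (-7 - 5)*(-8) = -12*(-8) = 96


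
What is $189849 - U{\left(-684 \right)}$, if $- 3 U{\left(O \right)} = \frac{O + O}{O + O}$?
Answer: $\frac{569548}{3} \approx 1.8985 \cdot 10^{5}$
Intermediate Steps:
$U{\left(O \right)} = - \frac{1}{3}$ ($U{\left(O \right)} = - \frac{\left(O + O\right) \frac{1}{O + O}}{3} = - \frac{2 O \frac{1}{2 O}}{3} = \left(- \frac{1}{3}\right) 1 = - \frac{1}{3}$)
$189849 - U{\left(-684 \right)} = 189849 - - \frac{1}{3} = 189849 + \frac{1}{3} = \frac{569548}{3}$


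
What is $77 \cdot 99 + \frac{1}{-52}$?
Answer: $\frac{396395}{52} \approx 7623.0$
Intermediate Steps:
$77 \cdot 99 + \frac{1}{-52} = 7623 - \frac{1}{52} = \frac{396395}{52}$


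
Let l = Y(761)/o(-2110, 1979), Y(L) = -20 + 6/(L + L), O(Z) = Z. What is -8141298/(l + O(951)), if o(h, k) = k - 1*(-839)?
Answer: -17458997278404/2039402381 ≈ -8560.8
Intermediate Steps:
o(h, k) = 839 + k (o(h, k) = k + 839 = 839 + k)
Y(L) = -20 + 3/L (Y(L) = -20 + 6/(2*L) = -20 + (1/(2*L))*6 = -20 + 3/L)
l = -15217/2144498 (l = (-20 + 3/761)/(839 + 1979) = (-20 + 3*(1/761))/2818 = (-20 + 3/761)*(1/2818) = -15217/761*1/2818 = -15217/2144498 ≈ -0.0070958)
-8141298/(l + O(951)) = -8141298/(-15217/2144498 + 951) = -8141298/2039402381/2144498 = -8141298*2144498/2039402381 = -17458997278404/2039402381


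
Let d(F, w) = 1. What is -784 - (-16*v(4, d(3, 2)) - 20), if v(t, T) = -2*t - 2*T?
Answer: -924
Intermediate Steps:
v(t, T) = -2*T - 2*t
-784 - (-16*v(4, d(3, 2)) - 20) = -784 - (-16*(-2*1 - 2*4) - 20) = -784 - (-16*(-2 - 8) - 20) = -784 - (-16*(-10) - 20) = -784 - (160 - 20) = -784 - 1*140 = -784 - 140 = -924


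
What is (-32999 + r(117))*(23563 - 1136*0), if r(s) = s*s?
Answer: -455001530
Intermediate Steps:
r(s) = s²
(-32999 + r(117))*(23563 - 1136*0) = (-32999 + 117²)*(23563 - 1136*0) = (-32999 + 13689)*(23563 + 0) = -19310*23563 = -455001530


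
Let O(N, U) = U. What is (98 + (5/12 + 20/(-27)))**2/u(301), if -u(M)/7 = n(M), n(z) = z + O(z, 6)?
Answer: -15897343/3580848 ≈ -4.4395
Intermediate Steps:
n(z) = 6 + z (n(z) = z + 6 = 6 + z)
u(M) = -42 - 7*M (u(M) = -7*(6 + M) = -42 - 7*M)
(98 + (5/12 + 20/(-27)))**2/u(301) = (98 + (5/12 + 20/(-27)))**2/(-42 - 7*301) = (98 + (5*(1/12) + 20*(-1/27)))**2/(-42 - 2107) = (98 + (5/12 - 20/27))**2/(-2149) = (98 - 35/108)**2*(-1/2149) = (10549/108)**2*(-1/2149) = (111281401/11664)*(-1/2149) = -15897343/3580848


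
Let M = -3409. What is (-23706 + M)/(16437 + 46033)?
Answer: -5423/12494 ≈ -0.43405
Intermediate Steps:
(-23706 + M)/(16437 + 46033) = (-23706 - 3409)/(16437 + 46033) = -27115/62470 = -27115*1/62470 = -5423/12494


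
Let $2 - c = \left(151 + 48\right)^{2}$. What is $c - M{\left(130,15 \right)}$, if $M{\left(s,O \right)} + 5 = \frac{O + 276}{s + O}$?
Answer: $- \frac{5741421}{145} \approx -39596.0$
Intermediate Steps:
$M{\left(s,O \right)} = -5 + \frac{276 + O}{O + s}$ ($M{\left(s,O \right)} = -5 + \frac{O + 276}{s + O} = -5 + \frac{276 + O}{O + s}$)
$c = -39599$ ($c = 2 - \left(151 + 48\right)^{2} = 2 - 199^{2} = 2 - 39601 = -39599$)
$c - M{\left(130,15 \right)} = -39599 - \frac{276 - 650 - 60}{15 + 130} = -39599 - \frac{276 - 650 - 60}{145} = -39599 - \frac{1}{145} \left(-434\right) = -39599 - - \frac{434}{145} = -39599 + \frac{434}{145} = - \frac{5741421}{145}$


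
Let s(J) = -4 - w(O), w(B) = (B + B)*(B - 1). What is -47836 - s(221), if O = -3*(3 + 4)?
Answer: -46908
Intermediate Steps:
O = -21 (O = -3*7 = -21)
w(B) = 2*B*(-1 + B) (w(B) = (2*B)*(-1 + B) = 2*B*(-1 + B))
s(J) = -928 (s(J) = -4 - 2*(-21)*(-1 - 21) = -4 - 2*(-21)*(-22) = -4 - 1*924 = -4 - 924 = -928)
-47836 - s(221) = -47836 - 1*(-928) = -47836 + 928 = -46908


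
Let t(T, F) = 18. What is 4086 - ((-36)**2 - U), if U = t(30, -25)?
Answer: 2808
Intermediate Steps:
U = 18
4086 - ((-36)**2 - U) = 4086 - ((-36)**2 - 1*18) = 4086 - (1296 - 18) = 4086 - 1*1278 = 4086 - 1278 = 2808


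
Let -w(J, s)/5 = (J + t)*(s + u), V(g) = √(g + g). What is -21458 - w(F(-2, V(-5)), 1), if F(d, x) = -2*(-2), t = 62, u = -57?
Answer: -39938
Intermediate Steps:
V(g) = √2*√g (V(g) = √(2*g) = √2*√g)
F(d, x) = 4
w(J, s) = -5*(-57 + s)*(62 + J) (w(J, s) = -5*(J + 62)*(s - 57) = -5*(62 + J)*(-57 + s) = -5*(-57 + s)*(62 + J))
-21458 - w(F(-2, V(-5)), 1) = -21458 - (17670 - 310*1 + 285*4 - 5*4*1) = -21458 - (17670 - 310 + 1140 - 20) = -21458 - 1*18480 = -21458 - 18480 = -39938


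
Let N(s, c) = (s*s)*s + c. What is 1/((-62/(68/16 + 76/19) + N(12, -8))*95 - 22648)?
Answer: 33/4621256 ≈ 7.1409e-6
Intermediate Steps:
N(s, c) = c + s³ (N(s, c) = s²*s + c = s³ + c = c + s³)
1/((-62/(68/16 + 76/19) + N(12, -8))*95 - 22648) = 1/((-62/(68/16 + 76/19) + (-8 + 12³))*95 - 22648) = 1/((-62/(68*(1/16) + 76*(1/19)) + (-8 + 1728))*95 - 22648) = 1/((-62/(17/4 + 4) + 1720)*95 - 22648) = 1/((-62/33/4 + 1720)*95 - 22648) = 1/((-62*4/33 + 1720)*95 - 22648) = 1/((-248/33 + 1720)*95 - 22648) = 1/((56512/33)*95 - 22648) = 1/(5368640/33 - 22648) = 1/(4621256/33) = 33/4621256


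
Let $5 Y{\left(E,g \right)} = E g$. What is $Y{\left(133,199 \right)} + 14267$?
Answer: $\frac{97802}{5} \approx 19560.0$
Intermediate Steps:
$Y{\left(E,g \right)} = \frac{E g}{5}$
$Y{\left(133,199 \right)} + 14267 = \frac{1}{5} \cdot 133 \cdot 199 + 14267 = \frac{26467}{5} + 14267 = \frac{97802}{5}$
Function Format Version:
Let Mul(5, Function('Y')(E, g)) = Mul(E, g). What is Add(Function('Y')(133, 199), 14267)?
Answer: Rational(97802, 5) ≈ 19560.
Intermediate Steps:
Function('Y')(E, g) = Mul(Rational(1, 5), E, g) (Function('Y')(E, g) = Mul(Rational(1, 5), Mul(E, g)) = Mul(Rational(1, 5), E, g))
Add(Function('Y')(133, 199), 14267) = Add(Mul(Rational(1, 5), 133, 199), 14267) = Add(Rational(26467, 5), 14267) = Rational(97802, 5)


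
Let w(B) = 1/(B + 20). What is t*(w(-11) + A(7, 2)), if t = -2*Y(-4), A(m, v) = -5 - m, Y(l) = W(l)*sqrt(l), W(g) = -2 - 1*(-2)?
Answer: 0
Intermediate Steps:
W(g) = 0 (W(g) = -2 + 2 = 0)
Y(l) = 0 (Y(l) = 0*sqrt(l) = 0)
t = 0 (t = -2*0 = 0)
w(B) = 1/(20 + B)
t*(w(-11) + A(7, 2)) = 0*(1/(20 - 11) + (-5 - 1*7)) = 0*(1/9 + (-5 - 7)) = 0*(1/9 - 12) = 0*(-107/9) = 0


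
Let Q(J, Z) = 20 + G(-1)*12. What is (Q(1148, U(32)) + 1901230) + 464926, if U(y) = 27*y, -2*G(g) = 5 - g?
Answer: 2366140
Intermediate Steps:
G(g) = -5/2 + g/2 (G(g) = -(5 - g)/2 = -5/2 + g/2)
Q(J, Z) = -16 (Q(J, Z) = 20 + (-5/2 + (½)*(-1))*12 = 20 + (-5/2 - ½)*12 = 20 - 3*12 = 20 - 36 = -16)
(Q(1148, U(32)) + 1901230) + 464926 = (-16 + 1901230) + 464926 = 1901214 + 464926 = 2366140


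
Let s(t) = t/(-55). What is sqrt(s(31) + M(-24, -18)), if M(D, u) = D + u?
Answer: I*sqrt(128755)/55 ≈ 6.5241*I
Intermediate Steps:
s(t) = -t/55 (s(t) = t*(-1/55) = -t/55)
sqrt(s(31) + M(-24, -18)) = sqrt(-1/55*31 + (-24 - 18)) = sqrt(-31/55 - 42) = sqrt(-2341/55) = I*sqrt(128755)/55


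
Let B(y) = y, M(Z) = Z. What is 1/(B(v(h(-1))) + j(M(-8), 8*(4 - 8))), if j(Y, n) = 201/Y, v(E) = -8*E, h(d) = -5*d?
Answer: -8/521 ≈ -0.015355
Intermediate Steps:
1/(B(v(h(-1))) + j(M(-8), 8*(4 - 8))) = 1/(-(-40)*(-1) + 201/(-8)) = 1/(-8*5 + 201*(-⅛)) = 1/(-40 - 201/8) = 1/(-521/8) = -8/521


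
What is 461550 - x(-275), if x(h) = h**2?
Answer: 385925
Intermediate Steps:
461550 - x(-275) = 461550 - 1*(-275)**2 = 461550 - 1*75625 = 461550 - 75625 = 385925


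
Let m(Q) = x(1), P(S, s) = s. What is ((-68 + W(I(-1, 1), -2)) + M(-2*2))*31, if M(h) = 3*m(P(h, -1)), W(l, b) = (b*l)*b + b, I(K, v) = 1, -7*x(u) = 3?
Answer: -14601/7 ≈ -2085.9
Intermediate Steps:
x(u) = -3/7 (x(u) = -1/7*3 = -3/7)
m(Q) = -3/7
W(l, b) = b + l*b**2 (W(l, b) = l*b**2 + b = b + l*b**2)
M(h) = -9/7 (M(h) = 3*(-3/7) = -9/7)
((-68 + W(I(-1, 1), -2)) + M(-2*2))*31 = ((-68 - 2*(1 - 2*1)) - 9/7)*31 = ((-68 - 2*(1 - 2)) - 9/7)*31 = ((-68 - 2*(-1)) - 9/7)*31 = ((-68 + 2) - 9/7)*31 = (-66 - 9/7)*31 = -471/7*31 = -14601/7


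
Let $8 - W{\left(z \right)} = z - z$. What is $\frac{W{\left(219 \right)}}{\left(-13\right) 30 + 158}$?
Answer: $- \frac{1}{29} \approx -0.034483$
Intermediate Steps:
$W{\left(z \right)} = 8$ ($W{\left(z \right)} = 8 - \left(z - z\right) = 8 - 0 = 8 + 0 = 8$)
$\frac{W{\left(219 \right)}}{\left(-13\right) 30 + 158} = \frac{8}{\left(-13\right) 30 + 158} = \frac{8}{-390 + 158} = \frac{8}{-232} = 8 \left(- \frac{1}{232}\right) = - \frac{1}{29}$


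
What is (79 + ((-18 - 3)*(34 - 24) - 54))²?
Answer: 34225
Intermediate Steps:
(79 + ((-18 - 3)*(34 - 24) - 54))² = (79 + (-21*10 - 54))² = (79 + (-210 - 54))² = (79 - 264)² = (-185)² = 34225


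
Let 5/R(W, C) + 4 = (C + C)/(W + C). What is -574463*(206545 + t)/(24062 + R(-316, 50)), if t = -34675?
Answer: -57462580281420/14003419 ≈ -4.1035e+6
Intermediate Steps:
R(W, C) = 5/(-4 + 2*C/(C + W)) (R(W, C) = 5/(-4 + (C + C)/(W + C)) = 5/(-4 + (2*C)/(C + W)) = 5/(-4 + 2*C/(C + W)))
-574463*(206545 + t)/(24062 + R(-316, 50)) = -574463*(206545 - 34675)/(24062 + 5*(-1*50 - 1*(-316))/(2*(50 + 2*(-316)))) = -574463*171870/(24062 + 5*(-50 + 316)/(2*(50 - 632))) = -574463*171870/(24062 + (5/2)*266/(-582)) = -574463*171870/(24062 + (5/2)*(-1/582)*266) = -574463*171870/(24062 - 665/582) = -574463/((14003419/582)*(1/171870)) = -574463/14003419/100028340 = -574463*100028340/14003419 = -57462580281420/14003419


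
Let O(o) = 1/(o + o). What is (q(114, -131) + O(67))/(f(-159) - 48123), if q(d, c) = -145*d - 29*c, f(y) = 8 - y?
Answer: 89787/338216 ≈ 0.26547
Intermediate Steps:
O(o) = 1/(2*o)
(q(114, -131) + O(67))/(f(-159) - 48123) = ((-145*114 - 29*(-131)) + (1/2)/67)/((8 - 1*(-159)) - 48123) = ((-16530 + 3799) + (1/2)*(1/67))/((8 + 159) - 48123) = (-12731 + 1/134)/(167 - 48123) = -1705953/134/(-47956) = -1705953/134*(-1/47956) = 89787/338216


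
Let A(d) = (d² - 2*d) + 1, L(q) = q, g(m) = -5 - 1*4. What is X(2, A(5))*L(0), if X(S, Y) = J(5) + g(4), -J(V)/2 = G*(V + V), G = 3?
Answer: 0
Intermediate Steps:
g(m) = -9 (g(m) = -5 - 4 = -9)
A(d) = 1 + d² - 2*d
J(V) = -12*V (J(V) = -6*(V + V) = -6*2*V = -12*V)
X(S, Y) = -69 (X(S, Y) = -12*5 - 9 = -60 - 9 = -69)
X(2, A(5))*L(0) = -69*0 = 0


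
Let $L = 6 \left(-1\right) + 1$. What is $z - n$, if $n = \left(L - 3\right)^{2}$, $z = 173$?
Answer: $109$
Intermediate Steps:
$L = -5$ ($L = -6 + 1 = -5$)
$n = 64$ ($n = \left(-5 - 3\right)^{2} = \left(-8\right)^{2} = 64$)
$z - n = 173 - 64 = 109$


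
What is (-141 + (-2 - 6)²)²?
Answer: 5929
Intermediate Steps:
(-141 + (-2 - 6)²)² = (-141 + (-8)²)² = (-141 + 64)² = (-77)² = 5929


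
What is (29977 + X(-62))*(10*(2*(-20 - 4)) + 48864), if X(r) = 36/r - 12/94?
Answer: 2113193311488/1457 ≈ 1.4504e+9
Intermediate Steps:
X(r) = -6/47 + 36/r (X(r) = 36/r - 12*1/94 = 36/r - 6/47 = -6/47 + 36/r)
(29977 + X(-62))*(10*(2*(-20 - 4)) + 48864) = (29977 + (-6/47 + 36/(-62)))*(10*(2*(-20 - 4)) + 48864) = (29977 + (-6/47 + 36*(-1/62)))*(10*(2*(-24)) + 48864) = (29977 + (-6/47 - 18/31))*(10*(-48) + 48864) = (29977 - 1032/1457)*(-480 + 48864) = (43675457/1457)*48384 = 2113193311488/1457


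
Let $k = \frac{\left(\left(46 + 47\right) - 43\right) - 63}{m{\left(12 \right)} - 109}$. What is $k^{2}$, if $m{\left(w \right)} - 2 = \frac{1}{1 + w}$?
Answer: $\frac{28561}{1932100} \approx 0.014782$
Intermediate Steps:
$m{\left(w \right)} = 2 + \frac{1}{1 + w}$
$k = \frac{169}{1390}$ ($k = \frac{\left(\left(46 + 47\right) - 43\right) - 63}{\frac{3 + 2 \cdot 12}{1 + 12} - 109} = \frac{\left(93 - 43\right) - 63}{\frac{3 + 24}{13} - 109} = \frac{50 - 63}{\frac{1}{13} \cdot 27 - 109} = - \frac{13}{\frac{27}{13} - 109} = - \frac{13}{- \frac{1390}{13}} = \left(-13\right) \left(- \frac{13}{1390}\right) = \frac{169}{1390} \approx 0.12158$)
$k^{2} = \left(\frac{169}{1390}\right)^{2} = \frac{28561}{1932100}$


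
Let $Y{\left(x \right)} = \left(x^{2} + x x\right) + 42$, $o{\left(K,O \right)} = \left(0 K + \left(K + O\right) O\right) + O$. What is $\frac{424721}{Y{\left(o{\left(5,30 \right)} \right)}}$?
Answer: $\frac{424721}{2332842} \approx 0.18206$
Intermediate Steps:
$o{\left(K,O \right)} = O + O \left(K + O\right)$ ($o{\left(K,O \right)} = \left(0 + O \left(K + O\right)\right) + O = O \left(K + O\right) + O = O + O \left(K + O\right)$)
$Y{\left(x \right)} = 42 + 2 x^{2}$ ($Y{\left(x \right)} = \left(x^{2} + x^{2}\right) + 42 = 2 x^{2} + 42 = 42 + 2 x^{2}$)
$\frac{424721}{Y{\left(o{\left(5,30 \right)} \right)}} = \frac{424721}{42 + 2 \left(30 \left(1 + 5 + 30\right)\right)^{2}} = \frac{424721}{42 + 2 \left(30 \cdot 36\right)^{2}} = \frac{424721}{42 + 2 \cdot 1080^{2}} = \frac{424721}{42 + 2 \cdot 1166400} = \frac{424721}{42 + 2332800} = \frac{424721}{2332842}$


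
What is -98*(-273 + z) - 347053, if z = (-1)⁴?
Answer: -320397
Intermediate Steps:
z = 1
-98*(-273 + z) - 347053 = -98*(-273 + 1) - 347053 = -98*(-272) - 347053 = 26656 - 347053 = -320397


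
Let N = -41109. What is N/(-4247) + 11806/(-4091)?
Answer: 118036837/17374477 ≈ 6.7937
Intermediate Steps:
N/(-4247) + 11806/(-4091) = -41109/(-4247) + 11806/(-4091) = -41109*(-1/4247) + 11806*(-1/4091) = 41109/4247 - 11806/4091 = 118036837/17374477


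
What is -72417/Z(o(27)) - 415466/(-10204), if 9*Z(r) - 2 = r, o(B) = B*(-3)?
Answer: 3341654713/403058 ≈ 8290.8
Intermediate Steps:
o(B) = -3*B
Z(r) = 2/9 + r/9
-72417/Z(o(27)) - 415466/(-10204) = -72417/(2/9 + (-3*27)/9) - 415466/(-10204) = -72417/(2/9 + (⅑)*(-81)) - 415466*(-1/10204) = -72417/(2/9 - 9) + 207733/5102 = -72417/(-79/9) + 207733/5102 = -72417*(-9/79) + 207733/5102 = 651753/79 + 207733/5102 = 3341654713/403058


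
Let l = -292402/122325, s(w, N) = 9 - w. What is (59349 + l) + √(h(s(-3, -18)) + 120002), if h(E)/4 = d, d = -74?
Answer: 7259574023/122325 + √119706 ≈ 59693.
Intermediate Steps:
h(E) = -296 (h(E) = 4*(-74) = -296)
l = -292402/122325 (l = -292402*1/122325 = -292402/122325 ≈ -2.3904)
(59349 + l) + √(h(s(-3, -18)) + 120002) = (59349 - 292402/122325) + √(-296 + 120002) = 7259574023/122325 + √119706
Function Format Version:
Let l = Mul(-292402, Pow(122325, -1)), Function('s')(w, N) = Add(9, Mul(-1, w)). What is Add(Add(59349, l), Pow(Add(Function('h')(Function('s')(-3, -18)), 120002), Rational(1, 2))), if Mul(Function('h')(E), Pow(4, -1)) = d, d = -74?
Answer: Add(Rational(7259574023, 122325), Pow(119706, Rational(1, 2))) ≈ 59693.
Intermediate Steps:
Function('h')(E) = -296 (Function('h')(E) = Mul(4, -74) = -296)
l = Rational(-292402, 122325) (l = Mul(-292402, Rational(1, 122325)) = Rational(-292402, 122325) ≈ -2.3904)
Add(Add(59349, l), Pow(Add(Function('h')(Function('s')(-3, -18)), 120002), Rational(1, 2))) = Add(Add(59349, Rational(-292402, 122325)), Pow(Add(-296, 120002), Rational(1, 2))) = Add(Rational(7259574023, 122325), Pow(119706, Rational(1, 2)))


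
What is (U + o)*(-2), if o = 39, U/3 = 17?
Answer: -180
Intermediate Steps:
U = 51 (U = 3*17 = 51)
(U + o)*(-2) = (51 + 39)*(-2) = 90*(-2) = -180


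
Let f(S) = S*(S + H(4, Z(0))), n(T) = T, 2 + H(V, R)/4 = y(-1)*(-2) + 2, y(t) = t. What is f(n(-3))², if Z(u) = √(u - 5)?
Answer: 225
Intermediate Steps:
Z(u) = √(-5 + u)
H(V, R) = 8 (H(V, R) = -8 + 4*(-1*(-2) + 2) = -8 + 4*(2 + 2) = -8 + 4*4 = -8 + 16 = 8)
f(S) = S*(8 + S) (f(S) = S*(S + 8) = S*(8 + S))
f(n(-3))² = (-3*(8 - 3))² = (-3*5)² = (-15)² = 225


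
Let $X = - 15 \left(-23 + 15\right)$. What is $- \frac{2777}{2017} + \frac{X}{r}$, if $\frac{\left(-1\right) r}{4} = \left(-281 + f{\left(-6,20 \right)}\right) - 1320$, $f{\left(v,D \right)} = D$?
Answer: $- \frac{1443309}{1062959} \approx -1.3578$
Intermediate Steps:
$X = 120$ ($X = \left(-15\right) \left(-8\right) = 120$)
$r = 6324$ ($r = - 4 \left(\left(-281 + 20\right) - 1320\right) = - 4 \left(-261 - 1320\right) = \left(-4\right) \left(-1581\right) = 6324$)
$- \frac{2777}{2017} + \frac{X}{r} = - \frac{2777}{2017} + \frac{120}{6324} = \left(-2777\right) \frac{1}{2017} + 120 \cdot \frac{1}{6324} = - \frac{2777}{2017} + \frac{10}{527} = - \frac{1443309}{1062959}$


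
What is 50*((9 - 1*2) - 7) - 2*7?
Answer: -14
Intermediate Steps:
50*((9 - 1*2) - 7) - 2*7 = 50*((9 - 2) - 7) - 14 = 50*(7 - 7) - 14 = 50*0 - 14 = 0 - 14 = -14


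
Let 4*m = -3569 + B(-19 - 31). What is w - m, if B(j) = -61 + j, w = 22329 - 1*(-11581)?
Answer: 34830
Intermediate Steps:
w = 33910 (w = 22329 + 11581 = 33910)
m = -920 (m = (-3569 + (-61 + (-19 - 31)))/4 = (-3569 + (-61 - 50))/4 = (-3569 - 111)/4 = (¼)*(-3680) = -920)
w - m = 33910 - 1*(-920) = 33910 + 920 = 34830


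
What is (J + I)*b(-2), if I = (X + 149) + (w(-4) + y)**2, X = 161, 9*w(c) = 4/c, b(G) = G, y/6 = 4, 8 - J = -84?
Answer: -157574/81 ≈ -1945.4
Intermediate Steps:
J = 92 (J = 8 - 1*(-84) = 8 + 84 = 92)
y = 24 (y = 6*4 = 24)
w(c) = 4/(9*c) (w(c) = (4/c)/9 = 4/(9*c))
I = 71335/81 (I = (161 + 149) + ((4/9)/(-4) + 24)**2 = 310 + ((4/9)*(-1/4) + 24)**2 = 310 + (-1/9 + 24)**2 = 310 + (215/9)**2 = 310 + 46225/81 = 71335/81 ≈ 880.68)
(J + I)*b(-2) = (92 + 71335/81)*(-2) = (78787/81)*(-2) = -157574/81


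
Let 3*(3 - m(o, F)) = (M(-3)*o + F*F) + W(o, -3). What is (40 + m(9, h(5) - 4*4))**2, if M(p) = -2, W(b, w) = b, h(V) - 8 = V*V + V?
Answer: 119716/9 ≈ 13302.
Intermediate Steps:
h(V) = 8 + V + V**2 (h(V) = 8 + (V*V + V) = 8 + (V**2 + V) = 8 + (V + V**2) = 8 + V + V**2)
m(o, F) = 3 - F**2/3 + o/3 (m(o, F) = 3 - ((-2*o + F*F) + o)/3 = 3 - ((-2*o + F**2) + o)/3 = 3 - ((F**2 - 2*o) + o)/3 = 3 - (F**2 - o)/3 = 3 + (-F**2/3 + o/3) = 3 - F**2/3 + o/3)
(40 + m(9, h(5) - 4*4))**2 = (40 + (3 - ((8 + 5 + 5**2) - 4*4)**2/3 + (1/3)*9))**2 = (40 + (3 - ((8 + 5 + 25) - 16)**2/3 + 3))**2 = (40 + (3 - (38 - 16)**2/3 + 3))**2 = (40 + (3 - 1/3*22**2 + 3))**2 = (40 + (3 - 1/3*484 + 3))**2 = (40 + (3 - 484/3 + 3))**2 = (40 - 466/3)**2 = (-346/3)**2 = 119716/9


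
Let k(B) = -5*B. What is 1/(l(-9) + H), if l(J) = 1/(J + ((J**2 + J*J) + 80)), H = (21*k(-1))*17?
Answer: 233/415906 ≈ 0.00056022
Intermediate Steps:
H = 1785 (H = (21*(-5*(-1)))*17 = (21*5)*17 = 105*17 = 1785)
l(J) = 1/(80 + J + 2*J**2) (l(J) = 1/(J + ((J**2 + J**2) + 80)) = 1/(J + (2*J**2 + 80)) = 1/(J + (80 + 2*J**2)) = 1/(80 + J + 2*J**2))
1/(l(-9) + H) = 1/(1/(80 - 9 + 2*(-9)**2) + 1785) = 1/(1/(80 - 9 + 2*81) + 1785) = 1/(1/(80 - 9 + 162) + 1785) = 1/(1/233 + 1785) = 1/(415906/233) = 233/415906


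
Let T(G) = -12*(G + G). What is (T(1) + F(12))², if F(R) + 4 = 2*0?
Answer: 784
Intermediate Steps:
F(R) = -4 (F(R) = -4 + 2*0 = -4 + 0 = -4)
T(G) = -24*G
(T(1) + F(12))² = (-24*1 - 4)² = (-24 - 4)² = (-28)² = 784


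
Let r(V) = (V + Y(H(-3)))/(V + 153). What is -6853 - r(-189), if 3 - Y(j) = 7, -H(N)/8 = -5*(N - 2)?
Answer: -246901/36 ≈ -6858.4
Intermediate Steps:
H(N) = -80 + 40*N (H(N) = -(-40)*(N - 2) = -(-40)*(-2 + N) = -8*(10 - 5*N) = -80 + 40*N)
Y(j) = -4 (Y(j) = 3 - 1*7 = 3 - 7 = -4)
r(V) = (-4 + V)/(153 + V) (r(V) = (V - 4)/(V + 153) = (-4 + V)/(153 + V))
-6853 - r(-189) = -6853 - (-4 - 189)/(153 - 189) = -6853 - (-193)/(-36) = -6853 - (-1)*(-193)/36 = -6853 - 1*193/36 = -6853 - 193/36 = -246901/36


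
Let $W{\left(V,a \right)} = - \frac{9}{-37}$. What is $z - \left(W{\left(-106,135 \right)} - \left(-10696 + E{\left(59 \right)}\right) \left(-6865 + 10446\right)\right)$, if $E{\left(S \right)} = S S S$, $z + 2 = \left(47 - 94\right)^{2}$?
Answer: $\frac{25794995101}{37} \approx 6.9716 \cdot 10^{8}$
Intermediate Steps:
$z = 2207$ ($z = -2 + \left(47 - 94\right)^{2} = -2 + \left(-47\right)^{2} = -2 + 2209 = 2207$)
$W{\left(V,a \right)} = \frac{9}{37}$ ($W{\left(V,a \right)} = \left(-9\right) \left(- \frac{1}{37}\right) = \frac{9}{37}$)
$E{\left(S \right)} = S^{3}$ ($E{\left(S \right)} = S^{2} S = S^{3}$)
$z - \left(W{\left(-106,135 \right)} - \left(-10696 + E{\left(59 \right)}\right) \left(-6865 + 10446\right)\right) = 2207 - \left(\frac{9}{37} - \left(-10696 + 59^{3}\right) \left(-6865 + 10446\right)\right) = 2207 - \left(\frac{9}{37} - \left(-10696 + 205379\right) 3581\right) = 2207 - \left(\frac{9}{37} - 194683 \cdot 3581\right) = 2207 - \left(\frac{9}{37} - 697159823\right) = 2207 - - \frac{25794913442}{37} = 2207 + \frac{25794913442}{37} = \frac{25794995101}{37}$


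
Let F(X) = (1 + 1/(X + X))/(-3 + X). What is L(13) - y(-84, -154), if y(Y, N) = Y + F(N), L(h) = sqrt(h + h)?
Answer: 4062211/48356 + sqrt(26) ≈ 89.105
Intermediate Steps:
L(h) = sqrt(2)*sqrt(h) (L(h) = sqrt(2*h) = sqrt(2)*sqrt(h))
F(X) = (1 + 1/(2*X))/(-3 + X)
y(Y, N) = Y + (1/2 + N)/(N*(-3 + N))
L(13) - y(-84, -154) = sqrt(2)*sqrt(13) - (1/2 - 154 - 154*(-84)*(-3 - 154))/((-154)*(-3 - 154)) = sqrt(26) - (-1)*(1/2 - 154 - 154*(-84)*(-157))/(154*(-157)) = sqrt(26) - (-1)*(-1)*(1/2 - 154 - 2030952)/(154*157) = sqrt(26) - (-1)*(-1)*(-4062211)/(154*157*2) = sqrt(26) - 1*(-4062211/48356) = sqrt(26) + 4062211/48356 = 4062211/48356 + sqrt(26)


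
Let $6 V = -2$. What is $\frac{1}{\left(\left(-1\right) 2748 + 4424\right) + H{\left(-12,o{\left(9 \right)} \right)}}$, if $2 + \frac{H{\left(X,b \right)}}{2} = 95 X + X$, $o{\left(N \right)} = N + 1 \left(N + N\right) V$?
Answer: $- \frac{1}{632} \approx -0.0015823$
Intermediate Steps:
$V = - \frac{1}{3}$ ($V = \frac{1}{6} \left(-2\right) = - \frac{1}{3} \approx -0.33333$)
$o{\left(N \right)} = \frac{N}{3}$ ($o{\left(N \right)} = N + 1 \left(N + N\right) \left(- \frac{1}{3}\right) = N + 1 \cdot 2 N \left(- \frac{1}{3}\right) = N + 1 \left(- \frac{2 N}{3}\right) = N - \frac{2 N}{3} = \frac{N}{3}$)
$H{\left(X,b \right)} = -4 + 192 X$ ($H{\left(X,b \right)} = -4 + 2 \left(95 X + X\right) = -4 + 2 \cdot 96 X = -4 + 192 X$)
$\frac{1}{\left(\left(-1\right) 2748 + 4424\right) + H{\left(-12,o{\left(9 \right)} \right)}} = \frac{1}{\left(\left(-1\right) 2748 + 4424\right) + \left(-4 + 192 \left(-12\right)\right)} = \frac{1}{\left(-2748 + 4424\right) - 2308} = \frac{1}{1676 - 2308} = \frac{1}{-632} = - \frac{1}{632}$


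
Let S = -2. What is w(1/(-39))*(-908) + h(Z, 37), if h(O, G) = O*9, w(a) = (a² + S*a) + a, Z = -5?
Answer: -104765/1521 ≈ -68.879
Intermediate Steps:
w(a) = a² - a (w(a) = (a² - 2*a) + a = a² - a)
h(O, G) = 9*O
w(1/(-39))*(-908) + h(Z, 37) = ((-1 + 1/(-39))/(-39))*(-908) + 9*(-5) = -(-1 - 1/39)/39*(-908) - 45 = -1/39*(-40/39)*(-908) - 45 = (40/1521)*(-908) - 45 = -36320/1521 - 45 = -104765/1521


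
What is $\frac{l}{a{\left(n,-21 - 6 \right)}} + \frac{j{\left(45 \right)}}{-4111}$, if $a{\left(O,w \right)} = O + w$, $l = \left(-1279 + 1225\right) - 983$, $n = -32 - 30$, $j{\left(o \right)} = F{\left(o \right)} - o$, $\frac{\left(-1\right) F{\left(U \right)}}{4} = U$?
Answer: $\frac{4283132}{365879} \approx 11.706$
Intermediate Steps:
$F{\left(U \right)} = - 4 U$
$j{\left(o \right)} = - 5 o$ ($j{\left(o \right)} = - 4 o - o = - 5 o$)
$n = -62$
$l = -1037$ ($l = -54 - 983 = -1037$)
$\frac{l}{a{\left(n,-21 - 6 \right)}} + \frac{j{\left(45 \right)}}{-4111} = - \frac{1037}{-62 - 27} + \frac{\left(-5\right) 45}{-4111} = - \frac{1037}{-62 - 27} - - \frac{225}{4111} = - \frac{1037}{-89} + \frac{225}{4111} = \left(-1037\right) \left(- \frac{1}{89}\right) + \frac{225}{4111} = \frac{1037}{89} + \frac{225}{4111} = \frac{4283132}{365879}$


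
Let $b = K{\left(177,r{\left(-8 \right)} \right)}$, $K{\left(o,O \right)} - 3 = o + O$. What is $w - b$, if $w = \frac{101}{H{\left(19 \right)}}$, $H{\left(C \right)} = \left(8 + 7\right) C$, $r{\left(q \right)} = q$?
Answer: $- \frac{48919}{285} \approx -171.65$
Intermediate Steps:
$K{\left(o,O \right)} = 3 + O + o$ ($K{\left(o,O \right)} = 3 + \left(o + O\right) = 3 + \left(O + o\right) = 3 + O + o$)
$b = 172$ ($b = 3 - 8 + 177 = 172$)
$H{\left(C \right)} = 15 C$
$w = \frac{101}{285}$ ($w = \frac{101}{15 \cdot 19} = \frac{101}{285} \approx 0.35439$)
$w - b = \frac{101}{285} - 172 = - \frac{48919}{285}$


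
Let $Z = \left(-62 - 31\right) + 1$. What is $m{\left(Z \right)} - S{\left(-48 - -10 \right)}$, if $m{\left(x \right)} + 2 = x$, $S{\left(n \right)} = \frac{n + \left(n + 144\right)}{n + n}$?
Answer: $- \frac{1769}{19} \approx -93.105$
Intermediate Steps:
$S{\left(n \right)} = \frac{144 + 2 n}{2 n}$ ($S{\left(n \right)} = \frac{n + \left(144 + n\right)}{2 n} = \left(144 + 2 n\right) \frac{1}{2 n} = \frac{144 + 2 n}{2 n}$)
$Z = -92$ ($Z = -93 + 1 = -92$)
$m{\left(x \right)} = -2 + x$
$m{\left(Z \right)} - S{\left(-48 - -10 \right)} = \left(-2 - 92\right) - \frac{72 - 38}{-48 - -10} = -94 - \frac{72 + \left(-48 + 10\right)}{-48 + 10} = -94 - \frac{72 - 38}{-38} = -94 - \left(- \frac{1}{38}\right) 34 = -94 - - \frac{17}{19} = -94 + \frac{17}{19} = - \frac{1769}{19}$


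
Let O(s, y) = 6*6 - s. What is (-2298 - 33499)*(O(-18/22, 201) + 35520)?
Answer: -14001101625/11 ≈ -1.2728e+9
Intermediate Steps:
O(s, y) = 36 - s
(-2298 - 33499)*(O(-18/22, 201) + 35520) = (-2298 - 33499)*((36 - (-18)/22) + 35520) = -35797*((36 - (-18)/22) + 35520) = -35797*((36 - 1*(-9/11)) + 35520) = -35797*((36 + 9/11) + 35520) = -35797*(405/11 + 35520) = -35797*391125/11 = -14001101625/11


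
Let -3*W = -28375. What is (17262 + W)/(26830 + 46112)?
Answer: 80161/218826 ≈ 0.36632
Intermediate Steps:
W = 28375/3 (W = -⅓*(-28375) = 28375/3 ≈ 9458.3)
(17262 + W)/(26830 + 46112) = (17262 + 28375/3)/(26830 + 46112) = (80161/3)/72942 = (80161/3)*(1/72942) = 80161/218826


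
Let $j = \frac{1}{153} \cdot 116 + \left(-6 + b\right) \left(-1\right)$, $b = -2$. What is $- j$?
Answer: $- \frac{1340}{153} \approx -8.7582$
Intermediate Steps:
$j = \frac{1340}{153}$ ($j = \frac{1}{153} \cdot 116 + \left(-6 - 2\right) \left(-1\right) = \frac{1}{153} \cdot 116 - -8 = \frac{116}{153} + 8 = \frac{1340}{153} \approx 8.7582$)
$- j = \left(-1\right) \frac{1340}{153} = - \frac{1340}{153}$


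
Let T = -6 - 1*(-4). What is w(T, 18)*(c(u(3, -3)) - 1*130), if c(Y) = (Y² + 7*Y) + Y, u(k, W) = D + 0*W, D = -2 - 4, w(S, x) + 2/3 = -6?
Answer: 2840/3 ≈ 946.67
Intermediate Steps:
T = -2 (T = -6 + 4 = -2)
w(S, x) = -20/3 (w(S, x) = -⅔ - 6 = -20/3)
D = -6
u(k, W) = -6 (u(k, W) = -6 + 0*W = -6 + 0 = -6)
c(Y) = Y² + 8*Y
w(T, 18)*(c(u(3, -3)) - 1*130) = -20*(-6*(8 - 6) - 1*130)/3 = -20*(-6*2 - 130)/3 = -20*(-12 - 130)/3 = -20/3*(-142) = 2840/3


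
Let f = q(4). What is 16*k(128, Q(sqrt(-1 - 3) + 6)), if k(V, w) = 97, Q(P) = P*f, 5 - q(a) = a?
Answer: 1552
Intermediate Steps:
q(a) = 5 - a
f = 1 (f = 5 - 1*4 = 5 - 4 = 1)
Q(P) = P (Q(P) = P*1 = P)
16*k(128, Q(sqrt(-1 - 3) + 6)) = 16*97 = 1552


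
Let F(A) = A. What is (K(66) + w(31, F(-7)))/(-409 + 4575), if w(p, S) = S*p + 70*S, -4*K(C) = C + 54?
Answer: -737/4166 ≈ -0.17691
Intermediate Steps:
K(C) = -27/2 - C/4 (K(C) = -(C + 54)/4 = -(54 + C)/4 = -27/2 - C/4)
w(p, S) = 70*S + S*p
(K(66) + w(31, F(-7)))/(-409 + 4575) = ((-27/2 - ¼*66) - 7*(70 + 31))/(-409 + 4575) = ((-27/2 - 33/2) - 7*101)/4166 = (-30 - 707)*(1/4166) = -737*1/4166 = -737/4166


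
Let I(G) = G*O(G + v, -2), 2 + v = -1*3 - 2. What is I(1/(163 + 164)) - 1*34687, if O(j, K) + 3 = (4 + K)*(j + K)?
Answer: -3709053088/106929 ≈ -34687.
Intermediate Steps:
v = -7 (v = -2 + (-1*3 - 2) = -2 + (-3 - 2) = -2 - 5 = -7)
O(j, K) = -3 + (4 + K)*(K + j) (O(j, K) = -3 + (4 + K)*(j + K) = -3 + (4 + K)*(K + j))
I(G) = G*(-21 + 2*G) (I(G) = G*(-3 + (-2)² + 4*(-2) + 4*(G - 7) - 2*(G - 7)) = G*(-3 + 4 - 8 + 4*(-7 + G) - 2*(-7 + G)) = G*(-3 + 4 - 8 + (-28 + 4*G) + (14 - 2*G)) = G*(-21 + 2*G))
I(1/(163 + 164)) - 1*34687 = (-21 + 2/(163 + 164))/(163 + 164) - 1*34687 = (-21 + 2/327)/327 - 34687 = (1/327)*(-6865/327) - 34687 = -6865/106929 - 34687 = -3709053088/106929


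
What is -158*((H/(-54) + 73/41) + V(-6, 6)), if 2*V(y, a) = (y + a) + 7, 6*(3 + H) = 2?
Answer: -2796679/3321 ≈ -842.12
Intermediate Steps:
H = -8/3 (H = -3 + (⅙)*2 = -3 + ⅓ = -8/3 ≈ -2.6667)
V(y, a) = 7/2 + a/2 + y/2 (V(y, a) = ((y + a) + 7)/2 = ((a + y) + 7)/2 = (7 + a + y)/2 = 7/2 + a/2 + y/2)
-158*((H/(-54) + 73/41) + V(-6, 6)) = -158*((-8/3/(-54) + 73/41) + (7/2 + (½)*6 + (½)*(-6))) = -158*((-8/3*(-1/54) + 73*(1/41)) + (7/2 + 3 - 3)) = -158*((4/81 + 73/41) + 7/2) = -158*(6077/3321 + 7/2) = -158*35401/6642 = -2796679/3321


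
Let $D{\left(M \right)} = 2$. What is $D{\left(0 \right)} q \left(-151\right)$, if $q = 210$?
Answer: $-63420$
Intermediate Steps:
$D{\left(0 \right)} q \left(-151\right) = 2 \cdot 210 \left(-151\right) = 420 \left(-151\right) = -63420$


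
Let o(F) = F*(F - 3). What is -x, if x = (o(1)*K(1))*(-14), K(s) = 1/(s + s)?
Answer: -14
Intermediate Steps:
o(F) = F*(-3 + F)
K(s) = 1/(2*s)
x = 14 (x = ((1*(-3 + 1))*((½)/1))*(-14) = ((1*(-2))*((½)*1))*(-14) = -2*½*(-14) = -1*(-14) = 14)
-x = -1*14 = -14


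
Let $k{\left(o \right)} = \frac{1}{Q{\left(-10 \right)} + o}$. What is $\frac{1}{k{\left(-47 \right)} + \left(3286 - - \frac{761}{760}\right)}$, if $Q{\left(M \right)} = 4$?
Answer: $\frac{32680}{107418443} \approx 0.00030423$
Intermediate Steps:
$k{\left(o \right)} = \frac{1}{4 + o}$
$\frac{1}{k{\left(-47 \right)} + \left(3286 - - \frac{761}{760}\right)} = \frac{1}{\frac{1}{4 - 47} + \left(3286 - - \frac{761}{760}\right)} = \frac{1}{\frac{1}{-43} + \left(3286 - \left(-761\right) \frac{1}{760}\right)} = \frac{1}{- \frac{1}{43} + \left(3286 - - \frac{761}{760}\right)} = \frac{1}{- \frac{1}{43} + \left(3286 + \frac{761}{760}\right)} = \frac{1}{- \frac{1}{43} + \frac{2498121}{760}} = \frac{1}{\frac{107418443}{32680}} = \frac{32680}{107418443}$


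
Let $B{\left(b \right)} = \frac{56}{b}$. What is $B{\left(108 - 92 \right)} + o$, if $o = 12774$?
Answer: $\frac{25555}{2} \approx 12778.0$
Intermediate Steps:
$B{\left(108 - 92 \right)} + o = \frac{56}{108 - 92} + 12774 = \frac{56}{16} + 12774 = 56 \cdot \frac{1}{16} + 12774 = \frac{7}{2} + 12774 = \frac{25555}{2}$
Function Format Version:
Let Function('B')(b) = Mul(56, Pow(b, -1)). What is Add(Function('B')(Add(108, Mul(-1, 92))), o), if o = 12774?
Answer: Rational(25555, 2) ≈ 12778.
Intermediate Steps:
Add(Function('B')(Add(108, Mul(-1, 92))), o) = Add(Mul(56, Pow(Add(108, Mul(-1, 92)), -1)), 12774) = Add(Mul(56, Pow(Add(108, -92), -1)), 12774) = Add(Mul(56, Pow(16, -1)), 12774) = Add(Mul(56, Rational(1, 16)), 12774) = Add(Rational(7, 2), 12774) = Rational(25555, 2)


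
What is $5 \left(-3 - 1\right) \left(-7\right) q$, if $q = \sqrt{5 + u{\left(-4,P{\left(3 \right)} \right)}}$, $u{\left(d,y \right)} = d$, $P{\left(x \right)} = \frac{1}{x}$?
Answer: $140$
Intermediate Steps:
$q = 1$ ($q = \sqrt{5 - 4} = \sqrt{1} = 1$)
$5 \left(-3 - 1\right) \left(-7\right) q = 5 \left(-3 - 1\right) \left(-7\right) 1 = 5 \left(-4\right) \left(-7\right) 1 = \left(-20\right) \left(-7\right) 1 = 140 \cdot 1 = 140$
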